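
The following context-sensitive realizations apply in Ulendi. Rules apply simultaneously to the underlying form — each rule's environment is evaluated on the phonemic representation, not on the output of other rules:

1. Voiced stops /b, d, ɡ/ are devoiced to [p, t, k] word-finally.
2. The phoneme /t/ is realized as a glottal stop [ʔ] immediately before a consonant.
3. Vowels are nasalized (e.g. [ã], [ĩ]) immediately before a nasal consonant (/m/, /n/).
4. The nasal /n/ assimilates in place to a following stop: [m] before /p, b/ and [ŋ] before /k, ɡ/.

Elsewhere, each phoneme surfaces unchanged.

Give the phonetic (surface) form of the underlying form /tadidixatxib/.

[tadidixaʔxip]

/t/ — word-initial; rule 2 does not apply here → [t].
/a/ (between /t/ and /d/): rule 3 targets it, but not before a nasal consonant → unchanged [a].
/d/ (between /a/ and /i/): rule 1 targets it, but not word-finally → unchanged [d].
/i/ (between /d/ and /d/): rule 3 targets it, but not before a nasal consonant → unchanged [i].
/d/ (between /i/ and /i/): rule 1 targets it, but not word-finally → unchanged [d].
/i/ (between /d/ and /x/) fails the environment for rule 3, so it stays [i].
/x/ — not in any rule's target class → [x].
/a/ (between /x/ and /t/): rule 3 targets it, but not before a nasal consonant → unchanged [a].
Rule 2 applies to /t/ (between /a/ and /x/: immediately before a consonant) → [ʔ].
/x/ — not in any rule's target class → [x].
/i/ — between /x/ and /b/; rule 3 does not apply here → [i].
/b/ (word-final): word-finally, so rule 1 applies → [p].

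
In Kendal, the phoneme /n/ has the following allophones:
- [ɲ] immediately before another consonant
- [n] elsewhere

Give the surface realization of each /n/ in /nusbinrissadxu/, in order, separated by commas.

[n], [ɲ]

Occurrence 1 (position 1): no conditioning environment matches → elsewhere allophone [n].
Occurrence 2 (position 6): immediately before another consonant → [ɲ].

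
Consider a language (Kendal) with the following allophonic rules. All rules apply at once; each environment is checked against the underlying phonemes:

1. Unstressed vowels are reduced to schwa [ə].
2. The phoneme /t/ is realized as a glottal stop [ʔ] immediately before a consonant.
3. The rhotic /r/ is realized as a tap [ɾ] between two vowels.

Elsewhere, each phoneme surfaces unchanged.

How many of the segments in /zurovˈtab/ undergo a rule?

Segments that undergo a rule: /u/ → [ə] (rule 1); /r/ → [ɾ] (rule 3); /o/ → [ə] (rule 1).
All other segments surface unchanged.

3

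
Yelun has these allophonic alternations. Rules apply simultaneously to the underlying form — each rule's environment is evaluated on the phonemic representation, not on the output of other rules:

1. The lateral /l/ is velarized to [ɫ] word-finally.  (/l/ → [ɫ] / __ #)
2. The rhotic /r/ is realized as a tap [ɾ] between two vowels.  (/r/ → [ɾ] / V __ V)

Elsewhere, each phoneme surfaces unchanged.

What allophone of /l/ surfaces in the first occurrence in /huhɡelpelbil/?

/l/ (between /e/ and /p/): rule 1 targets it, but not word-finally → unchanged [l].

[l]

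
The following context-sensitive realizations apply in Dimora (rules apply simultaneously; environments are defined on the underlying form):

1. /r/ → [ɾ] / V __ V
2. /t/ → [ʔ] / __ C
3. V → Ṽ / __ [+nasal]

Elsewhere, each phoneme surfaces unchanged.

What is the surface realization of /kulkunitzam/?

[kulkũniʔzãm]

/u/ (between /k/ and /l/): rule 3 targets it, but not before a nasal consonant → unchanged [u].
Rule 3 applies to /u/ (between /k/ and /n/: before a nasal consonant) → [ũ].
/i/ — between /n/ and /t/; rule 3 does not apply here → [i].
Rule 2 applies to /t/ (between /i/ and /z/: immediately before a consonant) → [ʔ].
/a/ (between /z/ and /m/): before a nasal consonant, so rule 3 applies → [ã].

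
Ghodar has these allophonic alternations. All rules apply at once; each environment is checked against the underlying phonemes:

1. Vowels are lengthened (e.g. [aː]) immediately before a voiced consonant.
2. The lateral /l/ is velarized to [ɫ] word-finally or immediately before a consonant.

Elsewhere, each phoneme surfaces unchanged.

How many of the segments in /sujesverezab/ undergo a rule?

Segments that undergo a rule: /u/ → [uː] (rule 1); /e/ → [eː] (rule 1); /e/ → [eː] (rule 1); /a/ → [aː] (rule 1).
All other segments surface unchanged.

4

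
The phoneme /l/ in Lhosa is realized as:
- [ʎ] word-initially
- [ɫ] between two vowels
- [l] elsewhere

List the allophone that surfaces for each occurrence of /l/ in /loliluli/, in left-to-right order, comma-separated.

[ʎ], [ɫ], [ɫ], [ɫ]

Occurrence 1 (position 1): word-initially → [ʎ].
Occurrence 2 (position 3): between two vowels → [ɫ].
Occurrence 3 (position 5): between two vowels → [ɫ].
Occurrence 4 (position 7): between two vowels → [ɫ].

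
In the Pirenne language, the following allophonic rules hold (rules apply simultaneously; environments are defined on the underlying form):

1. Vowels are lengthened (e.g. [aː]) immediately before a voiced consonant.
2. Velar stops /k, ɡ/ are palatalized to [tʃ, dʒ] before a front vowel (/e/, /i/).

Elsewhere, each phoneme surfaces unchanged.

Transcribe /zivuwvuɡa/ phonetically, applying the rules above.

/z/ (word-initial) is unaffected → [z].
/i/ (between /z/ and /v/): before a voiced consonant, so rule 1 applies → [iː].
/v/ (between /i/ and /u/): no rule targets it → [v].
/u/ — between /v/ and /w/, before a voiced consonant — surfaces as [uː] (rule 1).
/w/ (between /u/ and /v/) is unaffected → [w].
/v/ stays [v].
/u/ (between /v/ and /ɡ/): before a voiced consonant, so rule 1 applies → [uː].
/ɡ/ — between /u/ and /a/; rule 2 does not apply here → [ɡ].
/a/ — word-final; rule 1 does not apply here → [a].

[ziːvuːwvuːɡa]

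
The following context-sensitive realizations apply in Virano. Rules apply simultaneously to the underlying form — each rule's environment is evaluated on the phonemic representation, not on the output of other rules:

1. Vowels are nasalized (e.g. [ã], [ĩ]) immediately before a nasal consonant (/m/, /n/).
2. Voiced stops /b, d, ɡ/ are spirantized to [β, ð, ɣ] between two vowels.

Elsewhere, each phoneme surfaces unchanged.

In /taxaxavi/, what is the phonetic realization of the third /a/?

/a/ (between /x/ and /v/): rule 1 targets it, but not before a nasal consonant → unchanged [a].

[a]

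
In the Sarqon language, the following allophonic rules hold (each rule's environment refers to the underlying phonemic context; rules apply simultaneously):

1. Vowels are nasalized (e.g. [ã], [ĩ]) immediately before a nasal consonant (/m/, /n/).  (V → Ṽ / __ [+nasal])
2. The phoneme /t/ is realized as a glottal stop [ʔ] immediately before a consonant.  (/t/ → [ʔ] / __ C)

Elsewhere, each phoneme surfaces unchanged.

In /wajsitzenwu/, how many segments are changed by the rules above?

2

Segments that undergo a rule: /t/ → [ʔ] (rule 2); /e/ → [ẽ] (rule 1).
All other segments surface unchanged.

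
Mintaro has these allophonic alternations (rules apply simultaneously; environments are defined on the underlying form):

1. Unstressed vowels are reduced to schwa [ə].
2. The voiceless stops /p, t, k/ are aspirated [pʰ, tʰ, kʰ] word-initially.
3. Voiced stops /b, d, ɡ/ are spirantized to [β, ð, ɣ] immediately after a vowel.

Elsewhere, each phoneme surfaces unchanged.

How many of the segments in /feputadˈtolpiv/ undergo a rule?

5

Segments that undergo a rule: /e/ → [ə] (rule 1); /u/ → [ə] (rule 1); /a/ → [ə] (rule 1); /d/ → [ð] (rule 3); /i/ → [ə] (rule 1).
All other segments surface unchanged.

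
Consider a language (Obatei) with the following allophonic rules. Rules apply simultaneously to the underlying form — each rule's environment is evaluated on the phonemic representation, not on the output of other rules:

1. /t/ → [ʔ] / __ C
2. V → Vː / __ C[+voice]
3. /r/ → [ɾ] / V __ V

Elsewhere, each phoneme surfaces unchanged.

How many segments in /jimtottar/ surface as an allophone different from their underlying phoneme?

3

Segments that undergo a rule: /i/ → [iː] (rule 2); /t/ → [ʔ] (rule 1); /a/ → [aː] (rule 2).
All other segments surface unchanged.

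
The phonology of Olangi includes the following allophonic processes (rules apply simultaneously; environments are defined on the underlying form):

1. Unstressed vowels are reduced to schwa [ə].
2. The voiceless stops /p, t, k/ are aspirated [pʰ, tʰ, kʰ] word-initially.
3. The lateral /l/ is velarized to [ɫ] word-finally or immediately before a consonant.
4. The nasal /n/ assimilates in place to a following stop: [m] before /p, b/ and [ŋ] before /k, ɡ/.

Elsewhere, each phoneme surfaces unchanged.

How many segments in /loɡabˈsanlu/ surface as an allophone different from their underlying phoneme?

3

Segments that undergo a rule: /o/ → [ə] (rule 1); /a/ → [ə] (rule 1); /u/ → [ə] (rule 1).
All other segments surface unchanged.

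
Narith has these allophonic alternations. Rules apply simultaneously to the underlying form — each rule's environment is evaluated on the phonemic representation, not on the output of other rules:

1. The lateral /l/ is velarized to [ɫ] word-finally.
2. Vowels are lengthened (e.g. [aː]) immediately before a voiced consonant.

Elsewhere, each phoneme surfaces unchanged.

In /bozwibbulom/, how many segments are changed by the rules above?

Segments that undergo a rule: /o/ → [oː] (rule 2); /i/ → [iː] (rule 2); /u/ → [uː] (rule 2); /o/ → [oː] (rule 2).
All other segments surface unchanged.

4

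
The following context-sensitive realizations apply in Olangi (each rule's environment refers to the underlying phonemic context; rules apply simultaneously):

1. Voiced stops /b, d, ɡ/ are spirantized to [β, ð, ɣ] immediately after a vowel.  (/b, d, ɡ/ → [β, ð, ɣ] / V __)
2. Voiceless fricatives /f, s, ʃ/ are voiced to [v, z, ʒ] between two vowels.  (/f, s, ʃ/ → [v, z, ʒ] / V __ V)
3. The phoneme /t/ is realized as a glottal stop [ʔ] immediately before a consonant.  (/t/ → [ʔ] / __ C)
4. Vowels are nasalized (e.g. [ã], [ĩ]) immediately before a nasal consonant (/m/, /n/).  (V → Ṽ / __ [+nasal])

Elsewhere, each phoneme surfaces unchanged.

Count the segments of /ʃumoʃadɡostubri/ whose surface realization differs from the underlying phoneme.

Segments that undergo a rule: /u/ → [ũ] (rule 4); /ʃ/ → [ʒ] (rule 2); /d/ → [ð] (rule 1); /b/ → [β] (rule 1).
All other segments surface unchanged.

4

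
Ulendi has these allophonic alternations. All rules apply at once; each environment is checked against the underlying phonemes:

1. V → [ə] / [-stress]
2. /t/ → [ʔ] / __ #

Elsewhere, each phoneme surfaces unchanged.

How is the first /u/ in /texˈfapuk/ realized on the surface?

[ə]

/u/ — between /p/ and /k/, in an unstressed syllable — surfaces as [ə] (rule 1).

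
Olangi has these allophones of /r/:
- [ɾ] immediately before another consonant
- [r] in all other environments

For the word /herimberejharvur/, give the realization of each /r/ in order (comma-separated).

[r], [r], [ɾ], [r]

Occurrence 1 (position 3): no conditioning environment matches → elsewhere allophone [r].
Occurrence 2 (position 8): no conditioning environment matches → elsewhere allophone [r].
Occurrence 3 (position 13): immediately before another consonant → [ɾ].
Occurrence 4 (position 16): no conditioning environment matches → elsewhere allophone [r].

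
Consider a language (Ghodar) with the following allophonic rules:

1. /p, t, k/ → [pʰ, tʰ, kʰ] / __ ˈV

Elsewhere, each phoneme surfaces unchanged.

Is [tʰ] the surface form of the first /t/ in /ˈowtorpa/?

No

/t/ — between /w/ and /o/; rule 1 does not apply here → [t].
The actual realization is [t], not [tʰ].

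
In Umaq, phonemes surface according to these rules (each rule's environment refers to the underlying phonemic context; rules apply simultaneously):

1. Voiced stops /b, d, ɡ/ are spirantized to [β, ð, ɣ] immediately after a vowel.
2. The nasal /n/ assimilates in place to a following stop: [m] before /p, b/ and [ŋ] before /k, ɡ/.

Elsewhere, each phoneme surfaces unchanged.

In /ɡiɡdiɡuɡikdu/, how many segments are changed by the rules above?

Segments that undergo a rule: /ɡ/ → [ɣ] (rule 1); /ɡ/ → [ɣ] (rule 1); /ɡ/ → [ɣ] (rule 1).
All other segments surface unchanged.

3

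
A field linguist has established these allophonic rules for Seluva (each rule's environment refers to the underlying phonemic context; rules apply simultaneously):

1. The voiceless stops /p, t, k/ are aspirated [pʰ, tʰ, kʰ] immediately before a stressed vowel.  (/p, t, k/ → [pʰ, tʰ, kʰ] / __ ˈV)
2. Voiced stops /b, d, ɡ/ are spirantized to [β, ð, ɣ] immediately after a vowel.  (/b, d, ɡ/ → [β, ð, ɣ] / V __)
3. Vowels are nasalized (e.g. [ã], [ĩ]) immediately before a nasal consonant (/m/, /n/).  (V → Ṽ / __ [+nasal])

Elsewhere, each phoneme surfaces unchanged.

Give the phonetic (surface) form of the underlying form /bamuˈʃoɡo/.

[bãmuˈʃoɣo]

/b/ (word-initial): rule 2 targets it, but not immediately after a vowel → unchanged [b].
/a/ (between /b/ and /m/) occurs before a nasal consonant → [ã] by rule 3.
/m/ (between /a/ and /u/) is unaffected → [m].
/u/ (between /m/ and /ʃ/): rule 3 targets it, but not before a nasal consonant → unchanged [u].
/ʃ/ (between /u/ and /o/) is unaffected → [ʃ].
/o/ (between /ʃ/ and /ɡ/): rule 3 targets it, but not before a nasal consonant → unchanged [o].
Rule 2 applies to /ɡ/ (between /o/ and /o/: immediately after a vowel) → [ɣ].
/o/ (word-final): rule 3 targets it, but not before a nasal consonant → unchanged [o].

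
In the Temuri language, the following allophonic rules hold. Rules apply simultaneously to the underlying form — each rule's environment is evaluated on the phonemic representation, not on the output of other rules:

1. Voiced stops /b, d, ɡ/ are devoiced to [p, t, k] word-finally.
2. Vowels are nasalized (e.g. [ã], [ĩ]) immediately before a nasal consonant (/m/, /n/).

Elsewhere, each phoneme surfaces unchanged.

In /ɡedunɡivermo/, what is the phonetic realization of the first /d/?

/d/ (between /e/ and /u/) is in the target of rule 1 but the environment (word-finally) is not met → [d].

[d]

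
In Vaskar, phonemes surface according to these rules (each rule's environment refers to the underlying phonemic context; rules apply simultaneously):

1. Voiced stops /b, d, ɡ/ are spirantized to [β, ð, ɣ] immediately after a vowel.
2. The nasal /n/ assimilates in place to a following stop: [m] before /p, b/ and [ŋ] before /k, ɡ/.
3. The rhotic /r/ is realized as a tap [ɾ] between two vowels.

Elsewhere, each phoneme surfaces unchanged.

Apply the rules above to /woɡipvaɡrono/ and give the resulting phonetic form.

/w/ (word-initial): no rule targets it → [w].
/o/ — not in any rule's target class → [o].
/ɡ/ meets the environment for rule 1 (immediately after a vowel) → [ɣ].
/i/ (between /ɡ/ and /p/) is unaffected → [i].
/p/ (between /i/ and /v/) is unaffected → [p].
/v/ stays [v].
/a/ stays [a].
Rule 1 applies to /ɡ/ (between /a/ and /r/: immediately after a vowel) → [ɣ].
/r/ (between /ɡ/ and /o/) fails the environment for rule 3, so it stays [r].
/o/ stays [o].
/n/ — between /o/ and /o/; rule 2 does not apply here → [n].
/o/ (word-final) is unaffected → [o].

[woɣipvaɣrono]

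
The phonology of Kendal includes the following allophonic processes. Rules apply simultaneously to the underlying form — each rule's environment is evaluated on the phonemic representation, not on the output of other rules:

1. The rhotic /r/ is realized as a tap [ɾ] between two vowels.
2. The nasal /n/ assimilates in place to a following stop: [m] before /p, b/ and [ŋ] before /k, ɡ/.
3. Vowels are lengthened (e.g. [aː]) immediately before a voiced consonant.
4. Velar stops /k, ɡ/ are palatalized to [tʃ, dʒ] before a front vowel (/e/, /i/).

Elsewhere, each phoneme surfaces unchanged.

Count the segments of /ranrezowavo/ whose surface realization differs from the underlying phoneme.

4

Segments that undergo a rule: /a/ → [aː] (rule 3); /e/ → [eː] (rule 3); /o/ → [oː] (rule 3); /a/ → [aː] (rule 3).
All other segments surface unchanged.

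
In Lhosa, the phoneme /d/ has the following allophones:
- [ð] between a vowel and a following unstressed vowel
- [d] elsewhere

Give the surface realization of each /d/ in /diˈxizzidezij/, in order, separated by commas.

Occurrence 1 (position 1): no conditioning environment matches → elsewhere allophone [d].
Occurrence 2 (position 8): between a vowel and a following unstressed vowel → [ð].

[d], [ð]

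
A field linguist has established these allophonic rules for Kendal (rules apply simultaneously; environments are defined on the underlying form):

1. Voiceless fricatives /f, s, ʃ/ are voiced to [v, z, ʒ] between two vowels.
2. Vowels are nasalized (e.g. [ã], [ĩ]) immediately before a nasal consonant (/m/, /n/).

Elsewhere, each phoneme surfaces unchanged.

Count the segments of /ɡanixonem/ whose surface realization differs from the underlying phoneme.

3

Segments that undergo a rule: /a/ → [ã] (rule 2); /o/ → [õ] (rule 2); /e/ → [ẽ] (rule 2).
All other segments surface unchanged.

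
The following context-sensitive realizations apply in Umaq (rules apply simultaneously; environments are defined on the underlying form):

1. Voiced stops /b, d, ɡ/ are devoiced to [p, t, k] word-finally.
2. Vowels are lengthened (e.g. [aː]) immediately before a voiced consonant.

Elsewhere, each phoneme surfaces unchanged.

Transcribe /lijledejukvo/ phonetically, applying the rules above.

/l/ — not in any rule's target class → [l].
/i/ (between /l/ and /j/) occurs before a voiced consonant → [iː] by rule 2.
/j/ stays [j].
/l/ (between /j/ and /e/): no rule targets it → [l].
/e/ (between /l/ and /d/) occurs before a voiced consonant → [eː] by rule 2.
/d/ (between /e/ and /e/): rule 1 targets it, but not word-finally → unchanged [d].
/e/ (between /d/ and /j/) occurs before a voiced consonant → [eː] by rule 2.
/j/ stays [j].
/u/ — between /j/ and /k/; rule 2 does not apply here → [u].
/k/ — not in any rule's target class → [k].
/v/ — not in any rule's target class → [v].
/o/ (word-final) is in the target of rule 2 but the environment (before a voiced consonant) is not met → [o].

[liːjleːdeːjukvo]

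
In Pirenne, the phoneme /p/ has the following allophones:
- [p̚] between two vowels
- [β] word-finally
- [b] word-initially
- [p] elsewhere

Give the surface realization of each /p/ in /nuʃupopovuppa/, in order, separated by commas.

Occurrence 1 (position 5): between two vowels → [p̚].
Occurrence 2 (position 7): between two vowels → [p̚].
Occurrence 3 (position 11): no conditioning environment matches → elsewhere allophone [p].
Occurrence 4 (position 12): no conditioning environment matches → elsewhere allophone [p].

[p̚], [p̚], [p], [p]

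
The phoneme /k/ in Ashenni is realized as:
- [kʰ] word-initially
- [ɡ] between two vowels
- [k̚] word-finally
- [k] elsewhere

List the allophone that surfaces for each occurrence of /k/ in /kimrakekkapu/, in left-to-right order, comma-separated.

Occurrence 1 (position 1): word-initially → [kʰ].
Occurrence 2 (position 6): between two vowels → [ɡ].
Occurrence 3 (position 8): no conditioning environment matches → elsewhere allophone [k].
Occurrence 4 (position 9): no conditioning environment matches → elsewhere allophone [k].

[kʰ], [ɡ], [k], [k]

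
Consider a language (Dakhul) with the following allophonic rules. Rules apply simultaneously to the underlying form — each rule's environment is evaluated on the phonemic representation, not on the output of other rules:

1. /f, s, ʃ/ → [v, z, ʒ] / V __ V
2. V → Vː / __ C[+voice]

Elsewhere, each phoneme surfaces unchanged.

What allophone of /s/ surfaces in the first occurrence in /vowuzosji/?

/s/ — between /o/ and /j/; rule 1 does not apply here → [s].

[s]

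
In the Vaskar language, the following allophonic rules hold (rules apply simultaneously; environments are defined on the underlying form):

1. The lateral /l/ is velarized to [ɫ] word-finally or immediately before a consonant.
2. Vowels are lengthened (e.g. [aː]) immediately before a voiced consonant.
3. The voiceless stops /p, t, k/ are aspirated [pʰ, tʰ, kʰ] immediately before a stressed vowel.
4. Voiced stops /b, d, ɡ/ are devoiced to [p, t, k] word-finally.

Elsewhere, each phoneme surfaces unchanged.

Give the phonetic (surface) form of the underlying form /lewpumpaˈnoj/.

[leːwpuːmpaːˈnoːj]

/l/ (word-initial) is in the target of rule 1 but the environment (word-finally or immediately before a consonant) is not met → [l].
/e/ — between /l/ and /w/, before a voiced consonant — surfaces as [eː] (rule 2).
/w/ stays [w].
/p/ (between /w/ and /u/) fails the environment for rule 3, so it stays [p].
/u/ (between /p/ and /m/): before a voiced consonant, so rule 2 applies → [uː].
/m/ — not in any rule's target class → [m].
/p/ (between /m/ and /a/) is in the target of rule 3 but the environment (immediately before a stressed vowel) is not met → [p].
/a/ meets the environment for rule 2 (before a voiced consonant) → [aː].
/n/ stays [n].
/o/ (between /n/ and /j/): before a voiced consonant, so rule 2 applies → [oː].
/j/ — not in any rule's target class → [j].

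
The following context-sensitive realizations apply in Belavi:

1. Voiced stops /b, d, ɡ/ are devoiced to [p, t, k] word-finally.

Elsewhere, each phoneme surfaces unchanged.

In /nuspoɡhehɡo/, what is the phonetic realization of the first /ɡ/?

/ɡ/ (between /o/ and /h/) is in the target of rule 1 but the environment (word-finally) is not met → [ɡ].

[ɡ]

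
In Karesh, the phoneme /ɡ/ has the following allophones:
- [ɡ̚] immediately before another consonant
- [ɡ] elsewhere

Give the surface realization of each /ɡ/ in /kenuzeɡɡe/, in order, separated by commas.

[ɡ̚], [ɡ]

Occurrence 1 (position 7): immediately before another consonant → [ɡ̚].
Occurrence 2 (position 8): no conditioning environment matches → elsewhere allophone [ɡ].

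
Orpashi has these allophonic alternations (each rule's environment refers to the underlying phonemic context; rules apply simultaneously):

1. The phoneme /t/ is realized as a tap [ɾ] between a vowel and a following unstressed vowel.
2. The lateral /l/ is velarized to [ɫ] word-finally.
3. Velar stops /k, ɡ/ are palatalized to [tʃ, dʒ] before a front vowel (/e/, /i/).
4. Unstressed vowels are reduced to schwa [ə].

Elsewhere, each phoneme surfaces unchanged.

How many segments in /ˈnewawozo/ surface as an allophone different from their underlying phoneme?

Segments that undergo a rule: /a/ → [ə] (rule 4); /o/ → [ə] (rule 4); /o/ → [ə] (rule 4).
All other segments surface unchanged.

3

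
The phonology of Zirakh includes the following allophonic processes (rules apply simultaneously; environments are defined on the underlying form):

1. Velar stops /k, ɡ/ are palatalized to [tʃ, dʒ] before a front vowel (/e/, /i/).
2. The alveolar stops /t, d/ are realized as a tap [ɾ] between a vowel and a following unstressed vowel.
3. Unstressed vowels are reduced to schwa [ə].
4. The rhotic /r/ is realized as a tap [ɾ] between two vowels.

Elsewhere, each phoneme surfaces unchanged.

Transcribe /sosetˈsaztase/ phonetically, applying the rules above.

Rule 3 applies to /o/ (between /s/ and /s/: in an unstressed syllable) → [ə].
/e/ (between /s/ and /t/): in an unstressed syllable, so rule 3 applies → [ə].
/t/ — between /e/ and /s/; rule 2 does not apply here → [t].
/a/ (between /s/ and /z/): rule 3 targets it, but not in an unstressed syllable → unchanged [a].
/t/ — between /z/ and /a/; rule 2 does not apply here → [t].
Rule 3 applies to /a/ (between /t/ and /s/: in an unstressed syllable) → [ə].
/e/ (word-final): in an unstressed syllable, so rule 3 applies → [ə].

[səsətˈsaztəsə]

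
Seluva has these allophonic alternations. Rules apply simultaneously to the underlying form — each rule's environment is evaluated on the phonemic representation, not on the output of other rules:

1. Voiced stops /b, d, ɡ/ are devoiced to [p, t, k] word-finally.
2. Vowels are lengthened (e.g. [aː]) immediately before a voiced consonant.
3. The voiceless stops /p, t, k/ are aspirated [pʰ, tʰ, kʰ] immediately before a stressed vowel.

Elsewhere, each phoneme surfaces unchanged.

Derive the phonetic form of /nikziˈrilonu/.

[nikziːˈriːloːnu]

/n/ stays [n].
/i/ (between /n/ and /k/) fails the environment for rule 2, so it stays [i].
/k/ (between /i/ and /z/): rule 3 targets it, but not immediately before a stressed vowel → unchanged [k].
/z/ stays [z].
Rule 2 applies to /i/ (between /z/ and /r/: before a voiced consonant) → [iː].
/r/ stays [r].
/i/ (between /r/ and /l/): before a voiced consonant, so rule 2 applies → [iː].
/l/ stays [l].
Rule 2 applies to /o/ (between /l/ and /n/: before a voiced consonant) → [oː].
/n/ (between /o/ and /u/): no rule targets it → [n].
/u/ (word-final): rule 2 targets it, but not before a voiced consonant → unchanged [u].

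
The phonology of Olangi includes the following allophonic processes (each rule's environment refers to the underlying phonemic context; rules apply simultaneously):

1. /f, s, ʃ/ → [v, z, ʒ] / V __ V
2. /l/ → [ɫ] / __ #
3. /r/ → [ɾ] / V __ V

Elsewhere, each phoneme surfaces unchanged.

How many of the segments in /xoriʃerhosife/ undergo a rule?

4

Segments that undergo a rule: /r/ → [ɾ] (rule 3); /ʃ/ → [ʒ] (rule 1); /s/ → [z] (rule 1); /f/ → [v] (rule 1).
All other segments surface unchanged.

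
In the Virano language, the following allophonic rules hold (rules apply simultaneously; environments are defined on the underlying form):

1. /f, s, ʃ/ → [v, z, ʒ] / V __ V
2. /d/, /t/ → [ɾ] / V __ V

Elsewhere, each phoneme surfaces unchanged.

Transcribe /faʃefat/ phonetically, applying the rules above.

[faʒevat]

/f/ (word-initial): rule 1 targets it, but not between two vowels → unchanged [f].
/ʃ/ meets the environment for rule 1 (between two vowels) → [ʒ].
/f/ (between /e/ and /a/): between two vowels, so rule 1 applies → [v].
/t/ (word-final) is in the target of rule 2 but the environment (between two vowels) is not met → [t].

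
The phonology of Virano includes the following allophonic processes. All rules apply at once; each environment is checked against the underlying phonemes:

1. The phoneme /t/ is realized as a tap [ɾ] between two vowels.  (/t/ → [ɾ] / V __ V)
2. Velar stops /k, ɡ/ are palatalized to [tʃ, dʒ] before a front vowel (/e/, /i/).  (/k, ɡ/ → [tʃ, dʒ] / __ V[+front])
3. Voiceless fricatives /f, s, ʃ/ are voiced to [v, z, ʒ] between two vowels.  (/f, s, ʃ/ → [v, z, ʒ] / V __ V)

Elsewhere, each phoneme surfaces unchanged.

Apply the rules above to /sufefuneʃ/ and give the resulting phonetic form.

[suvevuneʃ]

/s/ (word-initial): rule 3 targets it, but not between two vowels → unchanged [s].
/f/ (between /u/ and /e/) occurs between two vowels → [v] by rule 3.
/f/ (between /e/ and /u/) occurs between two vowels → [v] by rule 3.
/ʃ/ (word-final): rule 3 targets it, but not between two vowels → unchanged [ʃ].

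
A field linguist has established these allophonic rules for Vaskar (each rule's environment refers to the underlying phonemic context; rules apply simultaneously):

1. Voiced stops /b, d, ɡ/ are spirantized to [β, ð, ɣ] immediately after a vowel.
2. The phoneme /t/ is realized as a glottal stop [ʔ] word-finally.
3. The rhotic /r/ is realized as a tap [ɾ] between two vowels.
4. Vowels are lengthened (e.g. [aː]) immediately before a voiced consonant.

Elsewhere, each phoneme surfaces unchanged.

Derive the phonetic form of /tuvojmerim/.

/t/ (word-initial) is in the target of rule 2 but the environment (word-finally) is not met → [t].
/u/ (between /t/ and /v/): before a voiced consonant, so rule 4 applies → [uː].
/v/ — not in any rule's target class → [v].
/o/ (between /v/ and /j/): before a voiced consonant, so rule 4 applies → [oː].
/j/ (between /o/ and /m/): no rule targets it → [j].
/m/ (between /j/ and /e/): no rule targets it → [m].
/e/ — between /m/ and /r/, before a voiced consonant — surfaces as [eː] (rule 4).
/r/ (between /e/ and /i/) occurs between two vowels → [ɾ] by rule 3.
/i/ (between /r/ and /m/): before a voiced consonant, so rule 4 applies → [iː].
/m/ stays [m].

[tuːvoːjmeːɾiːm]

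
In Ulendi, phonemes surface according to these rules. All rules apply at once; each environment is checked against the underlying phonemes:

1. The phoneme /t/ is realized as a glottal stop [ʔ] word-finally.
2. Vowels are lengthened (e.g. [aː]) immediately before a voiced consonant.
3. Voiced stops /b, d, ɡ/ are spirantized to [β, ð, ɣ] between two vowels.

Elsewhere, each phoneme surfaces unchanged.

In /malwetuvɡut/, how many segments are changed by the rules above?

Segments that undergo a rule: /a/ → [aː] (rule 2); /u/ → [uː] (rule 2); /t/ → [ʔ] (rule 1).
All other segments surface unchanged.

3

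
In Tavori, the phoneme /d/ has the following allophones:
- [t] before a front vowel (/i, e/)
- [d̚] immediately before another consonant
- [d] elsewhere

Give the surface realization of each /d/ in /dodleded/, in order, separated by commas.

Occurrence 1 (position 1): no conditioning environment matches → elsewhere allophone [d].
Occurrence 2 (position 3): immediately before another consonant → [d̚].
Occurrence 3 (position 6): before a front vowel (/i, e/) → [t].
Occurrence 4 (position 8): no conditioning environment matches → elsewhere allophone [d].

[d], [d̚], [t], [d]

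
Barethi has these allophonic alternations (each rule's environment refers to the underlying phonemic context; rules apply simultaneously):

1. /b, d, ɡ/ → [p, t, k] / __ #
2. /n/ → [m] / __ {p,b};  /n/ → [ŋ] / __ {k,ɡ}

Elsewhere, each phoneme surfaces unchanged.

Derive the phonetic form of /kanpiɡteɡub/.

[kampiɡteɡup]

/k/ (word-initial) is unaffected → [k].
/a/ (between /k/ and /n/): no rule targets it → [a].
Rule 2 applies to /n/ (between /a/ and /p/: before a labial or velar stop) → [m].
/p/ stays [p].
/i/ (between /p/ and /ɡ/): no rule targets it → [i].
/ɡ/ (between /i/ and /t/): rule 1 targets it, but not word-finally → unchanged [ɡ].
/t/ stays [t].
/e/ — not in any rule's target class → [e].
/ɡ/ (between /e/ and /u/): rule 1 targets it, but not word-finally → unchanged [ɡ].
/u/ — not in any rule's target class → [u].
/b/ meets the environment for rule 1 (word-finally) → [p].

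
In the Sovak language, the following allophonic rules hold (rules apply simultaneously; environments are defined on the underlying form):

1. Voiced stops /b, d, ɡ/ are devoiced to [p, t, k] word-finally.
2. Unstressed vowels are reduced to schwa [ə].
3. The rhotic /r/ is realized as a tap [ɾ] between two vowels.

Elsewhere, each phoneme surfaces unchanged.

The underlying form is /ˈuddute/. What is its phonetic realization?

[ˈuddətə]

/u/ (word-initial): rule 2 targets it, but not in an unstressed syllable → unchanged [u].
/d/ (between /u/ and /d/) is in the target of rule 1 but the environment (word-finally) is not met → [d].
/d/ (between /d/ and /u/) fails the environment for rule 1, so it stays [d].
/u/ (between /d/ and /t/): in an unstressed syllable, so rule 2 applies → [ə].
/t/ stays [t].
Rule 2 applies to /e/ (word-final: in an unstressed syllable) → [ə].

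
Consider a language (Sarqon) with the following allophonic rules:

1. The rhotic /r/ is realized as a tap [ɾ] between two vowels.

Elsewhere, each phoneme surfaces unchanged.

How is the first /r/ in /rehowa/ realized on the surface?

[r]

/r/ (word-initial) fails the environment for rule 1, so it stays [r].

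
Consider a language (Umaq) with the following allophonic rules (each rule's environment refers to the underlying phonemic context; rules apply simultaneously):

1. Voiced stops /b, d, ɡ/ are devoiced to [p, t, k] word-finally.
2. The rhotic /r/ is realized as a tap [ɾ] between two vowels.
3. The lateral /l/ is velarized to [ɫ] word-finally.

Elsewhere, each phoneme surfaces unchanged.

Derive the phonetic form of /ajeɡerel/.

/a/ (word-initial): no rule targets it → [a].
/j/ (between /a/ and /e/) is unaffected → [j].
/e/ (between /j/ and /ɡ/): no rule targets it → [e].
/ɡ/ (between /e/ and /e/): rule 1 targets it, but not word-finally → unchanged [ɡ].
/e/ (between /ɡ/ and /r/): no rule targets it → [e].
/r/ — between /e/ and /e/, between two vowels — surfaces as [ɾ] (rule 2).
/e/ (between /r/ and /l/) is unaffected → [e].
/l/ — word-final, word-finally — surfaces as [ɫ] (rule 3).

[ajeɡeɾeɫ]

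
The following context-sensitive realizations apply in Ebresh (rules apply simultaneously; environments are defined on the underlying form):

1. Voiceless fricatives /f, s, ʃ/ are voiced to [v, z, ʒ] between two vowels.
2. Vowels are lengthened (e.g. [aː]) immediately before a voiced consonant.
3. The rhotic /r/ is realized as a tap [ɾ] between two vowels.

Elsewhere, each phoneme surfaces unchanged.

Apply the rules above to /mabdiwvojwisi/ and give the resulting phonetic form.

/m/ — not in any rule's target class → [m].
/a/ (between /m/ and /b/): before a voiced consonant, so rule 2 applies → [aː].
/b/ (between /a/ and /d/) is unaffected → [b].
/d/ (between /b/ and /i/): no rule targets it → [d].
/i/ — between /d/ and /w/, before a voiced consonant — surfaces as [iː] (rule 2).
/w/ (between /i/ and /v/): no rule targets it → [w].
/v/ — not in any rule's target class → [v].
/o/ (between /v/ and /j/): before a voiced consonant, so rule 2 applies → [oː].
/j/ (between /o/ and /w/) is unaffected → [j].
/w/ — not in any rule's target class → [w].
/i/ (between /w/ and /s/): rule 2 targets it, but not before a voiced consonant → unchanged [i].
/s/ (between /i/ and /i/) occurs between two vowels → [z] by rule 1.
/i/ (word-final) is in the target of rule 2 but the environment (before a voiced consonant) is not met → [i].

[maːbdiːwvoːjwizi]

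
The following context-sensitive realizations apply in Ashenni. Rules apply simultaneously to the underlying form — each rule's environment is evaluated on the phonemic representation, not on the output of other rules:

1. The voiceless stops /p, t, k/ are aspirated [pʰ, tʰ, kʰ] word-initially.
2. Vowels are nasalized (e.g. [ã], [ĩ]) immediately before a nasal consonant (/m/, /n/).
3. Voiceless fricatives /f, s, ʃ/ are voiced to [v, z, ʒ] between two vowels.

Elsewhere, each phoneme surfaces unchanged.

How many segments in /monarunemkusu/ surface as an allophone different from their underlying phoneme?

4

Segments that undergo a rule: /o/ → [õ] (rule 2); /u/ → [ũ] (rule 2); /e/ → [ẽ] (rule 2); /s/ → [z] (rule 3).
All other segments surface unchanged.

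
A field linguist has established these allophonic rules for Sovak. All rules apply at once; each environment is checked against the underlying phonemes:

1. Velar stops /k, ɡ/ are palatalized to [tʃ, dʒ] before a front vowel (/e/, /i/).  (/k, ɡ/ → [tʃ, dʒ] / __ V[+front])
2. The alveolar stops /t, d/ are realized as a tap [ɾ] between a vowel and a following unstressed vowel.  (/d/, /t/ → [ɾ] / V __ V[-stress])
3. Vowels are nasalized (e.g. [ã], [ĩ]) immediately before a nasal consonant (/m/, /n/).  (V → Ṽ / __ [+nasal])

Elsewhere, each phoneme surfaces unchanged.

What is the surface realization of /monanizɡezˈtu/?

[mõnãnizdʒezˈtu]

/m/ (word-initial): no rule targets it → [m].
/o/ (between /m/ and /n/) occurs before a nasal consonant → [õ] by rule 3.
/n/ stays [n].
/a/ meets the environment for rule 3 (before a nasal consonant) → [ã].
/n/ stays [n].
/i/ (between /n/ and /z/) fails the environment for rule 3, so it stays [i].
/z/ stays [z].
Rule 1 applies to /ɡ/ (between /z/ and /e/: before a front vowel) → [dʒ].
/e/ — between /ɡ/ and /z/; rule 3 does not apply here → [e].
/z/ (between /e/ and /t/) is unaffected → [z].
/t/ — between /z/ and /u/; rule 2 does not apply here → [t].
/u/ (word-final) fails the environment for rule 3, so it stays [u].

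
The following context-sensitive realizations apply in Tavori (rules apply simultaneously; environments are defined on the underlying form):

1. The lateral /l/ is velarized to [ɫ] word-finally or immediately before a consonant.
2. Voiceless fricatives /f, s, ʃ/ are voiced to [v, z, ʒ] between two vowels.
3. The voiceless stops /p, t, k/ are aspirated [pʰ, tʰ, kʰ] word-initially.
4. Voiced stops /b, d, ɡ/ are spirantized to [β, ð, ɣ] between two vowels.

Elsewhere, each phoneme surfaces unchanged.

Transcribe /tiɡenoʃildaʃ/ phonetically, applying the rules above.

/t/ — word-initial, word-initially — surfaces as [tʰ] (rule 3).
/ɡ/ (between /i/ and /e/): between two vowels, so rule 4 applies → [ɣ].
/ʃ/ — between /o/ and /i/, between two vowels — surfaces as [ʒ] (rule 2).
Rule 1 applies to /l/ (between /i/ and /d/: word-finally or immediately before a consonant) → [ɫ].
/d/ (between /l/ and /a/) is in the target of rule 4 but the environment (between two vowels) is not met → [d].
/ʃ/ (word-final) fails the environment for rule 2, so it stays [ʃ].

[tʰiɣenoʒiɫdaʃ]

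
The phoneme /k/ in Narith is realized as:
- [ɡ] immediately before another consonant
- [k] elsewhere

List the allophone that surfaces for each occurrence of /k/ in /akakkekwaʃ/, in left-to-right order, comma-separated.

Occurrence 1 (position 2): no conditioning environment matches → elsewhere allophone [k].
Occurrence 2 (position 4): immediately before another consonant → [ɡ].
Occurrence 3 (position 5): no conditioning environment matches → elsewhere allophone [k].
Occurrence 4 (position 7): immediately before another consonant → [ɡ].

[k], [ɡ], [k], [ɡ]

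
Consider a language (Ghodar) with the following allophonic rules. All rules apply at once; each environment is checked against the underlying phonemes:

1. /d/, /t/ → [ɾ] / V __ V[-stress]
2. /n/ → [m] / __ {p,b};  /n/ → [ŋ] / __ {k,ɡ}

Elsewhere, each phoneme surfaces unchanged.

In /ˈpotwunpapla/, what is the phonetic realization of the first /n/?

Rule 2 applies to /n/ (between /u/ and /p/: before a labial or velar stop) → [m].

[m]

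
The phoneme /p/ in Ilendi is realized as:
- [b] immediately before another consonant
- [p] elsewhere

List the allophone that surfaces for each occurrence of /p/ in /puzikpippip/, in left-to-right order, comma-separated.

[p], [p], [b], [p], [p]

Occurrence 1 (position 1): no conditioning environment matches → elsewhere allophone [p].
Occurrence 2 (position 6): no conditioning environment matches → elsewhere allophone [p].
Occurrence 3 (position 8): immediately before another consonant → [b].
Occurrence 4 (position 9): no conditioning environment matches → elsewhere allophone [p].
Occurrence 5 (position 11): no conditioning environment matches → elsewhere allophone [p].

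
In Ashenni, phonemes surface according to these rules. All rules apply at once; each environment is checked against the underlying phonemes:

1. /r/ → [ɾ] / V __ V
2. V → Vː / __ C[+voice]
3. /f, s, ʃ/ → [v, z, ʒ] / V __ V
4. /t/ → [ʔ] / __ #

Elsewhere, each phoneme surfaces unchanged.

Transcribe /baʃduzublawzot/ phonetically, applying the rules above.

/b/ (word-initial) is unaffected → [b].
/a/ (between /b/ and /ʃ/) is in the target of rule 2 but the environment (before a voiced consonant) is not met → [a].
/ʃ/ (between /a/ and /d/) is in the target of rule 3 but the environment (between two vowels) is not met → [ʃ].
/d/ (between /ʃ/ and /u/) is unaffected → [d].
Rule 2 applies to /u/ (between /d/ and /z/: before a voiced consonant) → [uː].
/z/ (between /u/ and /u/) is unaffected → [z].
/u/ — between /z/ and /b/, before a voiced consonant — surfaces as [uː] (rule 2).
/b/ — not in any rule's target class → [b].
/l/ stays [l].
/a/ (between /l/ and /w/): before a voiced consonant, so rule 2 applies → [aː].
/w/ — not in any rule's target class → [w].
/z/ stays [z].
/o/ (between /z/ and /t/): rule 2 targets it, but not before a voiced consonant → unchanged [o].
/t/ — word-final, word-finally — surfaces as [ʔ] (rule 4).

[baʃduːzuːblaːwzoʔ]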